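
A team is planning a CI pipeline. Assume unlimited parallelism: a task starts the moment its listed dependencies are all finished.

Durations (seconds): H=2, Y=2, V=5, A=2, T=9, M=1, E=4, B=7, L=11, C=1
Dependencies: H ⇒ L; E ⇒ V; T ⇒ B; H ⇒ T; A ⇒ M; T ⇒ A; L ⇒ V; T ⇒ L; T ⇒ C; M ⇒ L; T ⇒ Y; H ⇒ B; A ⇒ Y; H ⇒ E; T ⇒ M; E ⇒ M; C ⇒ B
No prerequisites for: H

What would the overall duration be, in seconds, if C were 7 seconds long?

As given, the longest chain is H→T→A→M→L→V = 2+9+2+1+11+5 = 30, so the finish is 30 seconds.
C is off the critical path — its longest chain is 19 seconds, giving 11 of slack.
No other chain overtakes it, so the finish is 30 seconds.

30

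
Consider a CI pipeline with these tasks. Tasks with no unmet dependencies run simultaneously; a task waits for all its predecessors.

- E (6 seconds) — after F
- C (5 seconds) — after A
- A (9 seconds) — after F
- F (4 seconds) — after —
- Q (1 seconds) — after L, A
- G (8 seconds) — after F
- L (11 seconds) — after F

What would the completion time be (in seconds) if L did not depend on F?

Original critical path: F→A→C = 4+9+5 = 18 ⇒ 18 seconds.
Without F→L, L's earliest start moves from 4 to 0.
The longest chain is now F→A→C = 4+9+5 = 18, so the project takes 18 seconds.

18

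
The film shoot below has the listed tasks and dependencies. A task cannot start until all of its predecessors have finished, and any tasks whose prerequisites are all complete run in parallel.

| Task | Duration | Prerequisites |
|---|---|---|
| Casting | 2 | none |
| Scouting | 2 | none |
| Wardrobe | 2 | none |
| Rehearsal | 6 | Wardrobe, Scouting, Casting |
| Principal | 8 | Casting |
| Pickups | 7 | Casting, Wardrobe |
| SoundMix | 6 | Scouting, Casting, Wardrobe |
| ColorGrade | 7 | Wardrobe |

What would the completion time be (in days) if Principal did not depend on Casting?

9

Original critical path: Casting→Principal = 2+8 = 10 ⇒ 10 days.
Without Casting→Principal, Principal's earliest start moves from 2 to 0.
New critical path: Casting→Pickups = 2+7 = 9 ⇒ 9 days.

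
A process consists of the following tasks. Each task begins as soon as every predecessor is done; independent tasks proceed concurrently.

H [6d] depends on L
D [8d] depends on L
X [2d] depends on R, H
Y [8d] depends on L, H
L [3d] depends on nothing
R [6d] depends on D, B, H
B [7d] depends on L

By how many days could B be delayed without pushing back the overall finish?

1

The longest chain is L→D→R→X = 3+8+6+2 = 19; overall finish 19 days.
Longest path through B: 18 days (earliest finish 10, latest finish 11).
Slack of B = 4 − 3 = 1 day.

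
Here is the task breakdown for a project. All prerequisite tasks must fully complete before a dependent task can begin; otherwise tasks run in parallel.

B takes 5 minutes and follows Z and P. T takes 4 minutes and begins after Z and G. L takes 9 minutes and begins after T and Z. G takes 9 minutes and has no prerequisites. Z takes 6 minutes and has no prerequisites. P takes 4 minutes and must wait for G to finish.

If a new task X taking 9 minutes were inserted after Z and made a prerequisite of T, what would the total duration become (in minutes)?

28

Originally the job takes 22 minutes.
With X inserted, T now waits for max(Z, G, X).
New critical path: Z→X→T→L = 6+9+4+9 = 28 ⇒ 28 minutes.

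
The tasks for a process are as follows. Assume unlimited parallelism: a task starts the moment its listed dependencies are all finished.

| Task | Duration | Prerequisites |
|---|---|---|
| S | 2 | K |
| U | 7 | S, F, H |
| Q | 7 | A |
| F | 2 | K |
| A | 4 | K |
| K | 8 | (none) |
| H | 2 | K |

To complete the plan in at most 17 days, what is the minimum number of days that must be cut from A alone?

Current finish: 19 days; target: 17.
A is on every critical path, so each day cut from A cuts the finish by one (this holds down to a finish of 17).
Need 19 − 17 = 2 days off A → A becomes 2 days, finish becomes 17.

2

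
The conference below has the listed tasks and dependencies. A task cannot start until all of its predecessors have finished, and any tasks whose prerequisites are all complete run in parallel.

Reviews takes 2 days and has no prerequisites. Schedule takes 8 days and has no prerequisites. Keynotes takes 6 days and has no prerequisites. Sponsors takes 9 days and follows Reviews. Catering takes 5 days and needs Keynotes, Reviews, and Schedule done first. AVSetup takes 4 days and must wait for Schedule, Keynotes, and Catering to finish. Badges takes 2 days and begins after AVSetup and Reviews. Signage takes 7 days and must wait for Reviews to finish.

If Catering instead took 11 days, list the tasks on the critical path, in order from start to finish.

The binding path is Schedule→Catering→AVSetup→Badges = 8+5+4+2 = 19; finish at 19 days.
Since Catering is critical, the +6 change carries straight to that chain (now 25 days).
That remains the longest chain; total 25 days.

Schedule, Catering, AVSetup, Badges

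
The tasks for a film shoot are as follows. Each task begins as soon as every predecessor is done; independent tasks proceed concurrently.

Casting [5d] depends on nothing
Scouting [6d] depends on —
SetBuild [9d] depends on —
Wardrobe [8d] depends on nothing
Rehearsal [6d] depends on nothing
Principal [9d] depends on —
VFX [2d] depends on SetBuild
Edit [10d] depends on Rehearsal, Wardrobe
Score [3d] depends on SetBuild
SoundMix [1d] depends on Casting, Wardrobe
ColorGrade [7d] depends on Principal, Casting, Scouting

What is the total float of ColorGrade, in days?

2

Wardrobe→Edit = 8+10 = 18 sets the makespan at 18 days.
The longest chain containing ColorGrade totals 16 days.
Slack of ColorGrade = 11 − 9 = 2 days.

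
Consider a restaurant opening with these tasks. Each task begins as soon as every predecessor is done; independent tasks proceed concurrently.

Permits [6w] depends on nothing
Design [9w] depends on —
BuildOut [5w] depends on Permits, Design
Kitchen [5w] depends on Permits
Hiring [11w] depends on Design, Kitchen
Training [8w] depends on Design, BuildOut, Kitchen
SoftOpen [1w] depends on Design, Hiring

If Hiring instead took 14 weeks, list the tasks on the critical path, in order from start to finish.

Permits, Kitchen, Hiring, SoftOpen

The binding path is Permits→Kitchen→Hiring→SoftOpen = 6+5+11+1 = 23; finish at 23 weeks.
Hiring lies on that path, so at 14 weeks the path becomes 26 weeks.
The critical path is still Permits→Kitchen→Hiring→SoftOpen; finish is now 26 weeks.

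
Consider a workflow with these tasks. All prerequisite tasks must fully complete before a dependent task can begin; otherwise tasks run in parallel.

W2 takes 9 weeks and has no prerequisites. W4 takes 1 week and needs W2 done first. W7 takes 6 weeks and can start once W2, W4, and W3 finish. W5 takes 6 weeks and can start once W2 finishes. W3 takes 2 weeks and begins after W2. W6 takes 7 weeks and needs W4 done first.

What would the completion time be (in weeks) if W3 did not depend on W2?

Before: longest chain W2→W3→W7 = 9+2+6 = 17, finish 17.
Without W2→W3, W3's earliest start moves from 9 to 0.
After: W2→W4→W6 = 9+1+7 = 17 → 17 weeks.

17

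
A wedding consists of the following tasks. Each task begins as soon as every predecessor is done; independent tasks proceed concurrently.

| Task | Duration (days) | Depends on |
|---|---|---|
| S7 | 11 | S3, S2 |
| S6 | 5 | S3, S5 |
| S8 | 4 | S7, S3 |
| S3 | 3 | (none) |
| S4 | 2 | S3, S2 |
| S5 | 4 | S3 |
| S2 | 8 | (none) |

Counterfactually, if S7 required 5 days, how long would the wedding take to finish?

Baseline: S2→S7→S8 = 8+11+4 = 23 → 23 days.
S7 is on the critical path; changing it to 5 makes that path 17 days.
No other chain overtakes it, so the finish is 17 days.

17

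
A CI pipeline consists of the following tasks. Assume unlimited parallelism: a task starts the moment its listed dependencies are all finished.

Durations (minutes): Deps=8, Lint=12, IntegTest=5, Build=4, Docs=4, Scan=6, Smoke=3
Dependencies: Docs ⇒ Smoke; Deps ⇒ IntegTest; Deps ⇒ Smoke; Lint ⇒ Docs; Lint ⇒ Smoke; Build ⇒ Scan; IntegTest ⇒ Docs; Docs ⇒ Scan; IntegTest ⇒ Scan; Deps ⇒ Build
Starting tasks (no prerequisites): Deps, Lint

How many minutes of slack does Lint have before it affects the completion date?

The longest chain is Deps→IntegTest→Docs→Scan = 8+5+4+6 = 23; overall finish 23 minutes.
The longest chain containing Lint totals 22 minutes.
Slack of Lint = 1 − 0 = 1 minute.

1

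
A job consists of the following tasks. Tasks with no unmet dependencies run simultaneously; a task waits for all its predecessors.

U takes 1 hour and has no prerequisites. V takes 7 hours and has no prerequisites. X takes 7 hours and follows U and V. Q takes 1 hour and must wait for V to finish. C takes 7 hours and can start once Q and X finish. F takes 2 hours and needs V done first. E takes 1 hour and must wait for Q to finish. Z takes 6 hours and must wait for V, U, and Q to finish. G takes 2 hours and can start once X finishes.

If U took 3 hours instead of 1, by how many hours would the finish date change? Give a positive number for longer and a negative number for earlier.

0

As given, the longest chain is V→X→C = 7+7+7 = 21, so the finish is 21 hours.
U is off the critical path — its longest chain is 15 hours, giving 6 of slack.
That remains the longest chain; total 21 hours.
Change in finish: 21 − 21 = +0 hours.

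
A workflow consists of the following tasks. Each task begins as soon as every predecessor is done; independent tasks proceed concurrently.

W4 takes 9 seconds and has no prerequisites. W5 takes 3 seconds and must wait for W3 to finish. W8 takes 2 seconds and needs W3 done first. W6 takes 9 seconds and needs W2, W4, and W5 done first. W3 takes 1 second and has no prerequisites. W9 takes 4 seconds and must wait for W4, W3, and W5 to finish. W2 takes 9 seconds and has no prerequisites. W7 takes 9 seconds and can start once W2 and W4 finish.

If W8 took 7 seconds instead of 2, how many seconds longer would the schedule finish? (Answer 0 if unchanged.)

0

As given, the longest chain is W2→W6 = 9+9 = 18, so the finish is 18 seconds.
W8 has 15 seconds of float (longest path through it is 3).
The critical path is still W2→W6; finish is now 18 seconds.
Change in finish: 18 − 18 = +0 seconds.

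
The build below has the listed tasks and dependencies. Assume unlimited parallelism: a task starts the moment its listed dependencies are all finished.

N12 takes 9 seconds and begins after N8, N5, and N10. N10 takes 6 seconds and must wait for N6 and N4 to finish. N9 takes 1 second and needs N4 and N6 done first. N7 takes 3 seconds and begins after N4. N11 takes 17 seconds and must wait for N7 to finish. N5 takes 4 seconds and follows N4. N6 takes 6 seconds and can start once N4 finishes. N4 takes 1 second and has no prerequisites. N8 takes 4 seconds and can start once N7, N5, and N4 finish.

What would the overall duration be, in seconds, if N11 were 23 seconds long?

27

Baseline: N4→N6→N10→N12 = 1+6+6+9 = 22 → 22 seconds.
N11 has 1 second of float (longest path through it is 21).
The binding chain switches to N4→N7→N11 = 1+3+23 = 27; finish 27 seconds.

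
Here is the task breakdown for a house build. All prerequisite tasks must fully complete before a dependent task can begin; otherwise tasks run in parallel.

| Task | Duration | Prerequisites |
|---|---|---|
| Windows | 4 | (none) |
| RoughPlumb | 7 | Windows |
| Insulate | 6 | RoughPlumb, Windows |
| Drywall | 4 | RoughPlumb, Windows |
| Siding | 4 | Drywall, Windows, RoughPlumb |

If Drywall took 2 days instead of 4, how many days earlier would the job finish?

Actual critical path: Windows→RoughPlumb→Drywall→Siding = 4+7+4+4 = 19 ⇒ 19 days.
Drywall is on the critical path; changing it to 2 makes that path 17 days.
The binding chain switches to Windows→RoughPlumb→Insulate = 4+7+6 = 17; finish 17 days.
Change in finish: 17 − 19 = -2 days.

2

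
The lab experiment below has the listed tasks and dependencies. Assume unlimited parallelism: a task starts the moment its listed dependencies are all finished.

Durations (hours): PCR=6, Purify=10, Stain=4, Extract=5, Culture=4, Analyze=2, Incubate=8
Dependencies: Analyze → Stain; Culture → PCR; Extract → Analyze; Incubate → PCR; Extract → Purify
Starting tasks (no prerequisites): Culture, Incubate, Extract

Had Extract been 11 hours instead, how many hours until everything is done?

As given, the longest chain is Extract→Purify = 5+10 = 15, so the finish is 15 hours.
Extract lies on that path, so at 11 hours the path becomes 21 hours.
The critical path is still Extract→Purify; finish is now 21 hours.

21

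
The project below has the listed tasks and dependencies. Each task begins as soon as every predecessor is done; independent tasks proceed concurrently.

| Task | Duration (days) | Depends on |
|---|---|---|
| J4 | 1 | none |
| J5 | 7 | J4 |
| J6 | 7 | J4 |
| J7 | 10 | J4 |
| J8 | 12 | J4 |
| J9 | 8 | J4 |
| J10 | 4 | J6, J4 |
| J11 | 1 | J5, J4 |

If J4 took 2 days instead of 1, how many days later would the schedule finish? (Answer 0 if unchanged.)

1

The binding path is J4→J8 = 1+12 = 13; finish at 13 days.
J4 lies on that path, so at 2 days the path becomes 14 days.
That remains the longest chain; total 14 days.
Change in finish: 14 − 13 = +1 days.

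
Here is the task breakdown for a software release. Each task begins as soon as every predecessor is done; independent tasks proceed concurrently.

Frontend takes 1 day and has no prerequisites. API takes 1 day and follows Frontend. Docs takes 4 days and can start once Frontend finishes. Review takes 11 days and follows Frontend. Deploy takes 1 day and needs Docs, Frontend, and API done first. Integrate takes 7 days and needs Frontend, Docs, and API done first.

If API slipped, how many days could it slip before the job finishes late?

Critical path: Frontend→Docs→Integrate = 1+4+7 = 12, so the finish is 12 days.
Longest path through API: 9 days (earliest finish 2, latest finish 5).
Float = 12 − 9 = 3.

3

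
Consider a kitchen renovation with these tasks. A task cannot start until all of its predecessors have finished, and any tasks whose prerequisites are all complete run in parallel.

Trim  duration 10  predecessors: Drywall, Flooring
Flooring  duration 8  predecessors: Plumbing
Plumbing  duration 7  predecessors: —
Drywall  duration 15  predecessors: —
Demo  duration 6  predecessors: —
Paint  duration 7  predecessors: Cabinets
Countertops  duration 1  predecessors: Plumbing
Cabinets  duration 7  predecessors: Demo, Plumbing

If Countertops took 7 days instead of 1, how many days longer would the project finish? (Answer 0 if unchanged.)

0

Actual critical path: Plumbing→Flooring→Trim = 7+8+10 = 25 ⇒ 25 days.
The longest path through Countertops is only 8 days, so Countertops has float 17.
No other chain overtakes it, so the finish is 25 days.
Change in finish: 25 − 25 = +0 days.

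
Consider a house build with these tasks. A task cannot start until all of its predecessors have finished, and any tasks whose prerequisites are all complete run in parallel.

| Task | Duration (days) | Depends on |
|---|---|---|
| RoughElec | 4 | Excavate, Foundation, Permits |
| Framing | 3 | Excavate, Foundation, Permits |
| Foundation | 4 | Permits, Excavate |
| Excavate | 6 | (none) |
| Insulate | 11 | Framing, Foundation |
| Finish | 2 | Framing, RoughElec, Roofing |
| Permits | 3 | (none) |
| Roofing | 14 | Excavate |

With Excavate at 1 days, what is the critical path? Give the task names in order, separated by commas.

The binding path is Excavate→Foundation→Framing→Insulate = 6+4+3+11 = 24; finish at 24 days.
Excavate is on the critical path; changing it to 1 makes that path 19 days.
Now Permits→Foundation→Framing→Insulate = 3+4+3+11 = 21 is longest, so the finish becomes 21 days.

Permits, Foundation, Framing, Insulate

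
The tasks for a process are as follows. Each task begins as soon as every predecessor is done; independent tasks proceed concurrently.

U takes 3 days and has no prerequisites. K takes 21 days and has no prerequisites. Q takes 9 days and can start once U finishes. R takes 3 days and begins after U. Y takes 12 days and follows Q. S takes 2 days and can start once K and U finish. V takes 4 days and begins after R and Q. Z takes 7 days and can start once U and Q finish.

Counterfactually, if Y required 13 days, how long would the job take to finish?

25

Baseline: U→Q→Y = 3+9+12 = 24 → 24 days.
Since Y is critical, the +1 change carries straight to that chain (now 25 days).
No other chain overtakes it, so the finish is 25 days.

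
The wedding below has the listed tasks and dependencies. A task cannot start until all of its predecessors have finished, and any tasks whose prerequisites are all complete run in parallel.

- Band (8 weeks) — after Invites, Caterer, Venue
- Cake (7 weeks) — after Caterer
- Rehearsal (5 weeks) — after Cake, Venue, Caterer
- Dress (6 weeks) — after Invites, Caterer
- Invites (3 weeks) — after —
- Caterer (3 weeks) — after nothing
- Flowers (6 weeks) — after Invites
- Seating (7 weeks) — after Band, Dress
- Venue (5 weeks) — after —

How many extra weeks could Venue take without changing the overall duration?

0

Venue→Band→Seating = 5+8+7 = 20 sets the makespan at 20 weeks.
Venue finishes as early as 5 and must finish by 5.
So Venue can slip 5 − 5 = 0 weeks.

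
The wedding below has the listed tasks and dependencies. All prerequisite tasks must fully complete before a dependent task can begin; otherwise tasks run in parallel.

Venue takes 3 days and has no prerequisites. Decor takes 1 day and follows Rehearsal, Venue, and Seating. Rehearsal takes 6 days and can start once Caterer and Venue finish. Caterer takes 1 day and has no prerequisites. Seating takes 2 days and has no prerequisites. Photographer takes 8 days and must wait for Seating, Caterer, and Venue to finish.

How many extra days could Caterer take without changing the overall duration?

2

Venue→Photographer = 3+8 = 11 sets the makespan at 11 days.
The longest chain containing Caterer totals 9 days.
Slack of Caterer = 2 − 0 = 2 days.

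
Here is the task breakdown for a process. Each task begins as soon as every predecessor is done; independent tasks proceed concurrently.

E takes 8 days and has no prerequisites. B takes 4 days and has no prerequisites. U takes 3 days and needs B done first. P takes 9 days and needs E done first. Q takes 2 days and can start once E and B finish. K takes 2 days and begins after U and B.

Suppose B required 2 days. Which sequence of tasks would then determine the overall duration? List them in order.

E, P

As given, the longest chain is E→P = 8+9 = 17, so the finish is 17 days.
B has 8 days of float (longest path through it is 9).
The critical path is still E→P; finish is now 17 days.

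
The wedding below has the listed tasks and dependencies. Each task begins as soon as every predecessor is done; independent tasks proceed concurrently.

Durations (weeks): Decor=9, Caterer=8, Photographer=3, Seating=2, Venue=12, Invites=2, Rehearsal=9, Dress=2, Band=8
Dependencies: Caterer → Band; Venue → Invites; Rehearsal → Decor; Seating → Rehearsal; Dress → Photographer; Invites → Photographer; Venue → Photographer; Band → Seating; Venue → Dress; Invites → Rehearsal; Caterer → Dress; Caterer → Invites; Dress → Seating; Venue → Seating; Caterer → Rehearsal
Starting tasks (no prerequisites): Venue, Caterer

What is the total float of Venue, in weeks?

2

The longest chain is Caterer→Band→Seating→Rehearsal→Decor = 8+8+2+9+9 = 36; overall finish 36 weeks.
Venue finishes as early as 12 and must finish by 14.
So Venue can slip 14 − 12 = 2 weeks.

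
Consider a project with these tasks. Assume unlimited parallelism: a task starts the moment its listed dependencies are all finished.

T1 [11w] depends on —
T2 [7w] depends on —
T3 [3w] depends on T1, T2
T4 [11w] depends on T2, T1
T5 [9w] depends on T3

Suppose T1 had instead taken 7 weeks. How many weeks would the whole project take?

Baseline: T1→T3→T5 = 11+3+9 = 23 → 23 weeks.
T1 lies on that path, so at 7 weeks the path becomes 19 weeks.
No other chain overtakes it, so the finish is 19 weeks.

19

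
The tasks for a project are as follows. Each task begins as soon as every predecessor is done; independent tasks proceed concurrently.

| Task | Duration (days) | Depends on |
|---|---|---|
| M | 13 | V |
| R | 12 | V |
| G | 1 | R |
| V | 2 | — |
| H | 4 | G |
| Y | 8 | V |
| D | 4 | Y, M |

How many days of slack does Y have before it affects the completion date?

V→M→D = 2+13+4 = 19 sets the makespan at 19 days.
The longest chain containing Y totals 14 days.
Slack of Y = 7 − 2 = 5 days.

5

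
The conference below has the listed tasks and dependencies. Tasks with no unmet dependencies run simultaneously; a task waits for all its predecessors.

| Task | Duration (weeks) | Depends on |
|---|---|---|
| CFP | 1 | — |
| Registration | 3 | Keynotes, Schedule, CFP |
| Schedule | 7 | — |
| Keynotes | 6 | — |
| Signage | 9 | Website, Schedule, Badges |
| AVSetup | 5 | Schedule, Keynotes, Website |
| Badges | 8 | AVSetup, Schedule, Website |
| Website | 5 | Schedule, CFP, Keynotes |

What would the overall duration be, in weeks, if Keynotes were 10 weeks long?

37

Actual critical path: Schedule→Website→AVSetup→Badges→Signage = 7+5+5+8+9 = 34 ⇒ 34 weeks.
The longest path through Keynotes is only 33 weeks, so Keynotes has float 1.
New critical path: Keynotes→Website→AVSetup→Badges→Signage = 10+5+5+8+9 = 37 ⇒ 37 weeks.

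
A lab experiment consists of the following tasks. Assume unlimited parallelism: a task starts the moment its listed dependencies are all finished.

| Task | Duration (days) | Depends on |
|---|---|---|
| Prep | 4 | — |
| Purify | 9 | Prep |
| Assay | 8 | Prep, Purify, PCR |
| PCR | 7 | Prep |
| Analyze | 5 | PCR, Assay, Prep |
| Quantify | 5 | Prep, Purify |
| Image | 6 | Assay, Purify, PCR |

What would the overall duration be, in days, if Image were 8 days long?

The binding path is Prep→Purify→Assay→Image = 4+9+8+6 = 27; finish at 27 days.
Image lies on that path, so at 8 days the path becomes 29 days.
The critical path is still Prep→Purify→Assay→Image; finish is now 29 days.

29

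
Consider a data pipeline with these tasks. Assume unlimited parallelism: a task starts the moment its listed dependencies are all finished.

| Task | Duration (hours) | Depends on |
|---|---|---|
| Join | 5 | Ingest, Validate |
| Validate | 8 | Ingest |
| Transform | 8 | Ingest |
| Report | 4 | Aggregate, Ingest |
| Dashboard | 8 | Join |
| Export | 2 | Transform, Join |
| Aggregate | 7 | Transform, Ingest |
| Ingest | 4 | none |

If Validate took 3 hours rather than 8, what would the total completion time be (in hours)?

As given, the longest chain is Ingest→Validate→Join→Dashboard = 4+8+5+8 = 25, so the finish is 25 hours.
Since Validate is critical, the -5 change carries straight to that chain (now 20 hours).
The binding chain switches to Ingest→Transform→Aggregate→Report = 4+8+7+4 = 23; finish 23 hours.

23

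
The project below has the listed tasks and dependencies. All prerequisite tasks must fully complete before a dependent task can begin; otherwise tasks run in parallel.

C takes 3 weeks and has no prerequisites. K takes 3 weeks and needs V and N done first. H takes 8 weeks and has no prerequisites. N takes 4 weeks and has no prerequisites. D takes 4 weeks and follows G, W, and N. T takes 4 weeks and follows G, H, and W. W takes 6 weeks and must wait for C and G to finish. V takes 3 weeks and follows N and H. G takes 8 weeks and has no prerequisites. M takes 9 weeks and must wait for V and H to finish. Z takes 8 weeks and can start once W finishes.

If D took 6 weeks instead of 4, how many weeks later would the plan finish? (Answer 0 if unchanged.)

0

As given, the longest chain is G→W→Z = 8+6+8 = 22, so the finish is 22 weeks.
D has 4 weeks of float (longest path through it is 18).
That remains the longest chain; total 22 weeks.
Change in finish: 22 − 22 = +0 weeks.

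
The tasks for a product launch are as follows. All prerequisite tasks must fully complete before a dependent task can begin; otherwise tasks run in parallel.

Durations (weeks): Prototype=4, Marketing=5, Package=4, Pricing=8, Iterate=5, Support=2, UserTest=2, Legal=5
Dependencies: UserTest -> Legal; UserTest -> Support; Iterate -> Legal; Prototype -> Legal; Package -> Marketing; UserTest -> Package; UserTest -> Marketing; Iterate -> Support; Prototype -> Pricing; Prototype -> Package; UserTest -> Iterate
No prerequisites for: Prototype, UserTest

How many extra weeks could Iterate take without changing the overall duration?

Prototype→Package→Marketing = 4+4+5 = 13 sets the makespan at 13 weeks.
Longest path through Iterate: 12 weeks (earliest finish 7, latest finish 8).
Slack of Iterate = 3 − 2 = 1 week.

1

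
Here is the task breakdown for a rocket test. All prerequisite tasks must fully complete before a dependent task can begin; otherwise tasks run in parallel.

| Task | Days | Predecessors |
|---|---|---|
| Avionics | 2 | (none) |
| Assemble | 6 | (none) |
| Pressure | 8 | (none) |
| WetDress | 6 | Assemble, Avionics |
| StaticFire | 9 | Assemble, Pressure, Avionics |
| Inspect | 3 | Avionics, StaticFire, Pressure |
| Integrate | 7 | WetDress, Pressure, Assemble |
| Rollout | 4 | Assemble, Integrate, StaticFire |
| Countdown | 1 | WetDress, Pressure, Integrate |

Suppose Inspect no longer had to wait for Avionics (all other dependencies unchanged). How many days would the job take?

Original critical path: Assemble→WetDress→Integrate→Rollout = 6+6+7+4 = 23 ⇒ 23 days.
Dropping Avionics→Inspect doesn't change Inspect's earliest start (17); another predecessor still binds.
After: Assemble→WetDress→Integrate→Rollout = 6+6+7+4 = 23 → 23 days.

23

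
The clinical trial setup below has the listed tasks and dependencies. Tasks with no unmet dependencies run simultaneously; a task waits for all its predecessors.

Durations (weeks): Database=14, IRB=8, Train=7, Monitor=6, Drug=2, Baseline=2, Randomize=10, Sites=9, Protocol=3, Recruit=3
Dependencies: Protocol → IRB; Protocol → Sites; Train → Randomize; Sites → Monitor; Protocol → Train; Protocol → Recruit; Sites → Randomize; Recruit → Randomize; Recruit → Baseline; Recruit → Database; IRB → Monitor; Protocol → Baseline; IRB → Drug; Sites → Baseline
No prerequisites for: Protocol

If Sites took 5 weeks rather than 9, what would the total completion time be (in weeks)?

Actual critical path: Protocol→Sites→Randomize = 3+9+10 = 22 ⇒ 22 weeks.
Since Sites is critical, the -4 change carries straight to that chain (now 18 weeks).
The binding chain switches to Protocol→Recruit→Database = 3+3+14 = 20; finish 20 weeks.

20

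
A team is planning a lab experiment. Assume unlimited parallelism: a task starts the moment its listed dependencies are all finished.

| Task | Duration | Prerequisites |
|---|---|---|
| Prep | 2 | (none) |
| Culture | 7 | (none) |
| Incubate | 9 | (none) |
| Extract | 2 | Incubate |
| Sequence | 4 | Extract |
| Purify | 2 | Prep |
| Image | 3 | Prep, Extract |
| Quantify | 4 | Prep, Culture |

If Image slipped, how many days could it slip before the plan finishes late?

The longest chain is Incubate→Extract→Sequence = 9+2+4 = 15; overall finish 15 days.
Longest path through Image: 14 days (earliest finish 14, latest finish 15).
Slack of Image = 12 − 11 = 1 day.

1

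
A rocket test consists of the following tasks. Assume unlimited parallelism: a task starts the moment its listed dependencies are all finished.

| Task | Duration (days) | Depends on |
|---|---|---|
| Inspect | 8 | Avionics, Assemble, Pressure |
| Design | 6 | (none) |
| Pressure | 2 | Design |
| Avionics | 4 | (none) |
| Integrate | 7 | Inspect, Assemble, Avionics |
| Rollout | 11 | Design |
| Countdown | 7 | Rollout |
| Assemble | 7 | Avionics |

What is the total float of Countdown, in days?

Avionics→Assemble→Inspect→Integrate = 4+7+8+7 = 26 sets the makespan at 26 days.
Longest path through Countdown: 24 days (earliest finish 24, latest finish 26).
So Countdown can slip 26 − 24 = 2 days.

2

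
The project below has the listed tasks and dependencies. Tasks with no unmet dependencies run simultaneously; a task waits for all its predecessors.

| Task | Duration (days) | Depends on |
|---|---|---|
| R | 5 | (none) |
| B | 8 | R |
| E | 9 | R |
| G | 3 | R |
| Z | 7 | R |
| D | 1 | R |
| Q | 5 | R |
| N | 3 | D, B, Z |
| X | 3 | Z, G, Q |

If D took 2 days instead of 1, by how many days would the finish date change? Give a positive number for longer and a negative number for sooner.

0

The binding path is R→B→N = 5+8+3 = 16; finish at 16 days.
The longest path through D is only 9 days, so D has float 7.
That remains the longest chain; total 16 days.
Change in finish: 16 − 16 = +0 days.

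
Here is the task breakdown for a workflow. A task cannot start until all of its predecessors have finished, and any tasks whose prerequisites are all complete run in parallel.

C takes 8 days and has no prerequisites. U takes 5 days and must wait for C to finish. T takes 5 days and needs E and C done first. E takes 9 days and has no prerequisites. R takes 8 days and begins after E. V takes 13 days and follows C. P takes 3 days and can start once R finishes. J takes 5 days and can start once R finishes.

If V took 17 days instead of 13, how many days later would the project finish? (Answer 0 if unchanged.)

3

The binding path is E→R→J = 9+8+5 = 22; finish at 22 days.
V has 1 day of float (longest path through it is 21).
The binding chain switches to C→V = 8+17 = 25; finish 25 days.
Change in finish: 25 − 22 = +3 days.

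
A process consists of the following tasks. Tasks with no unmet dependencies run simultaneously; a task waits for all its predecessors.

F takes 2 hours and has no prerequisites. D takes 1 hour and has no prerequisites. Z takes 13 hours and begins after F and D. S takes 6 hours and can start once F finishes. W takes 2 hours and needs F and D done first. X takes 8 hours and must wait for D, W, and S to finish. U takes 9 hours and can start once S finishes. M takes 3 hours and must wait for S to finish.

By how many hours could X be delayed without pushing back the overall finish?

1

The longest chain is F→S→U = 2+6+9 = 17; overall finish 17 hours.
X finishes as early as 16 and must finish by 17.
Float = 17 − 16 = 1.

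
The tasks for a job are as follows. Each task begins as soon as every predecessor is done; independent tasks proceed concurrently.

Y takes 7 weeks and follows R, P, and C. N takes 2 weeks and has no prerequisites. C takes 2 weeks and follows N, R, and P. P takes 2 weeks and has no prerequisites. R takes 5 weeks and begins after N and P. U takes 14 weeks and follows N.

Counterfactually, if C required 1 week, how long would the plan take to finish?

16

Baseline: P→R→C→Y = 2+5+2+7 = 16 → 16 weeks.
C lies on that path, so at 1 week the path becomes 15 weeks.
The binding chain switches to N→U = 2+14 = 16; finish 16 weeks.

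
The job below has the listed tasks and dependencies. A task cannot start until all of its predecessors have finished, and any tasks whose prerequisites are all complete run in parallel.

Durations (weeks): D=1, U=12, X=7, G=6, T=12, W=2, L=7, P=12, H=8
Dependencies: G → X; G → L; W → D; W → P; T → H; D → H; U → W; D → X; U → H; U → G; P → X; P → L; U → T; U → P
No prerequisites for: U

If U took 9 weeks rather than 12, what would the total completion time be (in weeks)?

Baseline: U→W→P→L = 12+2+12+7 = 33 → 33 weeks.
U lies on that path, so at 9 weeks the path becomes 30 weeks.
That remains the longest chain; total 30 weeks.

30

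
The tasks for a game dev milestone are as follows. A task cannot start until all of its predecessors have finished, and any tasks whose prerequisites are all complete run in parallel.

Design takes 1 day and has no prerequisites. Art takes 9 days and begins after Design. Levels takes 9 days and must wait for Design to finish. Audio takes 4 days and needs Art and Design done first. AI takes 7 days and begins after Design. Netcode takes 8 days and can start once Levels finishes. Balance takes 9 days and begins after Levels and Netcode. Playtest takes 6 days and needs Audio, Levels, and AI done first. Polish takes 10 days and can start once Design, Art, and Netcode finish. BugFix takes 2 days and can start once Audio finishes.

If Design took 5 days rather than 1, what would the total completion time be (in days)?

Baseline: Design→Levels→Netcode→Polish = 1+9+8+10 = 28 → 28 days.
Design is on the critical path; changing it to 5 makes that path 32 days.
That remains the longest chain; total 32 days.

32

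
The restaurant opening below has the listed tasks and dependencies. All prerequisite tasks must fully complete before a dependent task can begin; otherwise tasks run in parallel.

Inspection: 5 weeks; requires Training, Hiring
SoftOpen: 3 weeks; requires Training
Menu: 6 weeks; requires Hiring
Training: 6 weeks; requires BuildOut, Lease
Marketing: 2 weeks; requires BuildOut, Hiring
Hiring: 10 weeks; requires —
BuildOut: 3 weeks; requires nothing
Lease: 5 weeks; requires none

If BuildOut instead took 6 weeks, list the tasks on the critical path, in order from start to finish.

BuildOut, Training, Inspection

Critical path before the change: Lease→Training→Inspection = 5+6+5 = 16 giving 16 weeks.
BuildOut has 2 weeks of float (longest path through it is 14).
Now BuildOut→Training→Inspection = 6+6+5 = 17 is longest, so the finish becomes 17 weeks.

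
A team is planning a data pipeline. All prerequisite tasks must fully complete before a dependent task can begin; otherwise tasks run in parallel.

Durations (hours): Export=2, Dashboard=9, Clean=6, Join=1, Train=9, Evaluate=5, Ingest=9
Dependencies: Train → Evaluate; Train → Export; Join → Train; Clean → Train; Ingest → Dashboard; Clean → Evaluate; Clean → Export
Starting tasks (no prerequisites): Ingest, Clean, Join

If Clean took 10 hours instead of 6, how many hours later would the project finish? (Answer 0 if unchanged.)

As given, the longest chain is Clean→Train→Evaluate = 6+9+5 = 20, so the finish is 20 hours.
Since Clean is critical, the +4 change carries straight to that chain (now 24 hours).
No other chain overtakes it, so the finish is 24 hours.
Change in finish: 24 − 20 = +4 hours.

4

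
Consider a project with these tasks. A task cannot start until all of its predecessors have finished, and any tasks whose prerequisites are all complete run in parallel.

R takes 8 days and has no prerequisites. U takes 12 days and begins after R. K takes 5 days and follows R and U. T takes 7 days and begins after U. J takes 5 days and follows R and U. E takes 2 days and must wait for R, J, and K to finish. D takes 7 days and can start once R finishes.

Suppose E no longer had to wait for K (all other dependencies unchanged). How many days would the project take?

Before: longest chain R→U→K→E = 8+12+5+2 = 27, finish 27.
Dropping K→E doesn't change E's earliest start (25); another predecessor still binds.
After: R→U→T = 8+12+7 = 27 → 27 days.

27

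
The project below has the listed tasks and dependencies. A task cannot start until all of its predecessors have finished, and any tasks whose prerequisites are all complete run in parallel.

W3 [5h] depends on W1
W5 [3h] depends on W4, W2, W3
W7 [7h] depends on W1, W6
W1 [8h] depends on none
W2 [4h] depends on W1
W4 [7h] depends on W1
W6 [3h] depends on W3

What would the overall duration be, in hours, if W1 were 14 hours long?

The binding path is W1→W3→W6→W7 = 8+5+3+7 = 23; finish at 23 hours.
Since W1 is critical, the +6 change carries straight to that chain (now 29 hours).
No other chain overtakes it, so the finish is 29 hours.

29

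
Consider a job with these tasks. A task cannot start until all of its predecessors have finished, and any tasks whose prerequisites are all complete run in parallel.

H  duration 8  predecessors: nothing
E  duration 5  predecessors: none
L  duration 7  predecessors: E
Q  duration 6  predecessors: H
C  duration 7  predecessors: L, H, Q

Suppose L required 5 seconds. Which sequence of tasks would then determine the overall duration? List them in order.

H, Q, C

Actual critical path: H→Q→C = 8+6+7 = 21 ⇒ 21 seconds.
The longest path through L is only 19 seconds, so L has float 2.
That remains the longest chain; total 21 seconds.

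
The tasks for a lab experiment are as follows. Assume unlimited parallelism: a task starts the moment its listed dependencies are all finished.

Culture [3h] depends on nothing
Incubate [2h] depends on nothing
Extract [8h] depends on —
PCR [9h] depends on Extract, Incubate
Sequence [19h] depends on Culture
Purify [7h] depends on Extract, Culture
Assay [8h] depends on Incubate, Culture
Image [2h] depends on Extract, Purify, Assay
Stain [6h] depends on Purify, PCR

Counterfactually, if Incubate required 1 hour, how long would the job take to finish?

23

Critical path before the change: Extract→PCR→Stain = 8+9+6 = 23 giving 23 hours.
Incubate is off the critical path — its longest chain is 17 hours, giving 6 of slack.
No other chain overtakes it, so the finish is 23 hours.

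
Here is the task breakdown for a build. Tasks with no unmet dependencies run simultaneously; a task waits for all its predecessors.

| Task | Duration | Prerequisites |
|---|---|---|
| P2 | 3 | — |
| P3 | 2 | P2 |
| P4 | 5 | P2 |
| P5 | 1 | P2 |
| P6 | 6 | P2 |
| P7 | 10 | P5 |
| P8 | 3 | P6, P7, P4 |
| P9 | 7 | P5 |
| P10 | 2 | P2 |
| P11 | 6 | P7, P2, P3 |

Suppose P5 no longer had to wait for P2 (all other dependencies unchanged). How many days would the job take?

17

With the dependency in place, P2→P5→P7→P11 = 3+1+10+6 = 20 sets the finish at 20 days.
Without P2→P5, P5's earliest start moves from 3 to 0.
New critical path: P5→P7→P11 = 1+10+6 = 17 ⇒ 17 days.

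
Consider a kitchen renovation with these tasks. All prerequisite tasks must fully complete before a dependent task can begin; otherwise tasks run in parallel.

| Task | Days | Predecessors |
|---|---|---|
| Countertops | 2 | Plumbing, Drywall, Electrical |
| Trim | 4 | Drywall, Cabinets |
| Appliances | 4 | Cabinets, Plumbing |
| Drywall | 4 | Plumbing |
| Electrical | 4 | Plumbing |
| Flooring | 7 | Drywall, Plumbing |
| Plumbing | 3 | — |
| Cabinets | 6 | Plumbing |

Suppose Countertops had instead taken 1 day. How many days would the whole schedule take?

The binding path is Plumbing→Drywall→Flooring = 3+4+7 = 14; finish at 14 days.
Countertops is off the critical path — its longest chain is 9 days, giving 5 of slack.
The critical path is still Plumbing→Drywall→Flooring; finish is now 14 days.

14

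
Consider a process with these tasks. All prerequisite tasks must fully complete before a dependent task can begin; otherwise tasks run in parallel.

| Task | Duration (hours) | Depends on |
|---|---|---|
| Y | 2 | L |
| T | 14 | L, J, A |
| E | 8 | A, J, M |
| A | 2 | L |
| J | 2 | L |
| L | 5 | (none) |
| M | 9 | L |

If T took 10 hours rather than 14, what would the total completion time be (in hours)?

22

Critical path before the change: L→M→E = 5+9+8 = 22 giving 22 hours.
T has 1 hour of float (longest path through it is 21).
That remains the longest chain; total 22 hours.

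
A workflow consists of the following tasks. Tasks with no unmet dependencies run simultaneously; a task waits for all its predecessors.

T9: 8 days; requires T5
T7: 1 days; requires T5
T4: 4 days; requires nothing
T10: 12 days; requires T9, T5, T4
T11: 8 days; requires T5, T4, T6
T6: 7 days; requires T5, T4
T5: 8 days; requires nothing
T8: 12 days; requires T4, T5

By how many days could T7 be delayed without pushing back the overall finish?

The longest chain is T5→T9→T10 = 8+8+12 = 28; overall finish 28 days.
The longest chain containing T7 totals 9 days.
Float = 28 − 9 = 19.

19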